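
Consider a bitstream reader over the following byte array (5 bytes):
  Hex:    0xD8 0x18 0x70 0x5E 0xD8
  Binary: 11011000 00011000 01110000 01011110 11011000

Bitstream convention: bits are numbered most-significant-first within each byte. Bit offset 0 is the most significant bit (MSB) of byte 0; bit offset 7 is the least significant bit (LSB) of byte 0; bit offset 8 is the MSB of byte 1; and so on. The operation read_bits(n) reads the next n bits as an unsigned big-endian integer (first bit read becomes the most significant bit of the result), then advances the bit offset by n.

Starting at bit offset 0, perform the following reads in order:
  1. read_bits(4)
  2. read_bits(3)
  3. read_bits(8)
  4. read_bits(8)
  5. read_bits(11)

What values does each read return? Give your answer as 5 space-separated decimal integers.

Read 1: bits[0:4] width=4 -> value=13 (bin 1101); offset now 4 = byte 0 bit 4; 36 bits remain
Read 2: bits[4:7] width=3 -> value=4 (bin 100); offset now 7 = byte 0 bit 7; 33 bits remain
Read 3: bits[7:15] width=8 -> value=12 (bin 00001100); offset now 15 = byte 1 bit 7; 25 bits remain
Read 4: bits[15:23] width=8 -> value=56 (bin 00111000); offset now 23 = byte 2 bit 7; 17 bits remain
Read 5: bits[23:34] width=11 -> value=379 (bin 00101111011); offset now 34 = byte 4 bit 2; 6 bits remain

Answer: 13 4 12 56 379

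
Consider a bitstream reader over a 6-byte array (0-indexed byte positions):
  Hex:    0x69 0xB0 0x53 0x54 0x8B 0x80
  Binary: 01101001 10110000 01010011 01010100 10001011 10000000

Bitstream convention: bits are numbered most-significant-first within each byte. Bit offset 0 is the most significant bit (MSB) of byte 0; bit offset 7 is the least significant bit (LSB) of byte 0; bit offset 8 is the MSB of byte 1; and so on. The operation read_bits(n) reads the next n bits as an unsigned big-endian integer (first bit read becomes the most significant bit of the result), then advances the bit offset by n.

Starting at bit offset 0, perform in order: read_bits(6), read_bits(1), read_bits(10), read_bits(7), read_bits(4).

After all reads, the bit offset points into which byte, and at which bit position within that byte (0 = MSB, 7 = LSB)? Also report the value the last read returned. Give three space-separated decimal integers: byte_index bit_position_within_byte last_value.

Read 1: bits[0:6] width=6 -> value=26 (bin 011010); offset now 6 = byte 0 bit 6; 42 bits remain
Read 2: bits[6:7] width=1 -> value=0 (bin 0); offset now 7 = byte 0 bit 7; 41 bits remain
Read 3: bits[7:17] width=10 -> value=864 (bin 1101100000); offset now 17 = byte 2 bit 1; 31 bits remain
Read 4: bits[17:24] width=7 -> value=83 (bin 1010011); offset now 24 = byte 3 bit 0; 24 bits remain
Read 5: bits[24:28] width=4 -> value=5 (bin 0101); offset now 28 = byte 3 bit 4; 20 bits remain

Answer: 3 4 5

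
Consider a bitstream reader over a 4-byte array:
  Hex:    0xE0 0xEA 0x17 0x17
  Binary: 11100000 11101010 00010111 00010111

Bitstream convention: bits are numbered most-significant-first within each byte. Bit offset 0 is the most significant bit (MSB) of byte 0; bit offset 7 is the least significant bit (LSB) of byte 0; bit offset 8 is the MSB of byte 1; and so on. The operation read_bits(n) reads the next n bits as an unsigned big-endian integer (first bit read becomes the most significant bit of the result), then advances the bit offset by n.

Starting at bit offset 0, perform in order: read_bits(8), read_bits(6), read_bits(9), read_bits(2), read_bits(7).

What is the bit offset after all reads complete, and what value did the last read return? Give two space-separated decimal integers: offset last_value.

Answer: 32 23

Derivation:
Read 1: bits[0:8] width=8 -> value=224 (bin 11100000); offset now 8 = byte 1 bit 0; 24 bits remain
Read 2: bits[8:14] width=6 -> value=58 (bin 111010); offset now 14 = byte 1 bit 6; 18 bits remain
Read 3: bits[14:23] width=9 -> value=267 (bin 100001011); offset now 23 = byte 2 bit 7; 9 bits remain
Read 4: bits[23:25] width=2 -> value=2 (bin 10); offset now 25 = byte 3 bit 1; 7 bits remain
Read 5: bits[25:32] width=7 -> value=23 (bin 0010111); offset now 32 = byte 4 bit 0; 0 bits remain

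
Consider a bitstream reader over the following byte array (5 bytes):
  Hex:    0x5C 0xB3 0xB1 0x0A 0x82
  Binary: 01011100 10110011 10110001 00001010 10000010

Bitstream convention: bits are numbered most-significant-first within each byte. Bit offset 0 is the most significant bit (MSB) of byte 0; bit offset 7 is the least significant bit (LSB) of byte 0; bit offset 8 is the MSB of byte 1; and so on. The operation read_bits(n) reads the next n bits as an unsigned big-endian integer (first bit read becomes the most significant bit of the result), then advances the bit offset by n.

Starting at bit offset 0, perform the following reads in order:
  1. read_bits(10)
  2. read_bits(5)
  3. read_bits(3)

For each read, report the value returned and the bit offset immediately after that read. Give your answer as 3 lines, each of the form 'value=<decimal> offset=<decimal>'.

Answer: value=370 offset=10
value=25 offset=15
value=6 offset=18

Derivation:
Read 1: bits[0:10] width=10 -> value=370 (bin 0101110010); offset now 10 = byte 1 bit 2; 30 bits remain
Read 2: bits[10:15] width=5 -> value=25 (bin 11001); offset now 15 = byte 1 bit 7; 25 bits remain
Read 3: bits[15:18] width=3 -> value=6 (bin 110); offset now 18 = byte 2 bit 2; 22 bits remain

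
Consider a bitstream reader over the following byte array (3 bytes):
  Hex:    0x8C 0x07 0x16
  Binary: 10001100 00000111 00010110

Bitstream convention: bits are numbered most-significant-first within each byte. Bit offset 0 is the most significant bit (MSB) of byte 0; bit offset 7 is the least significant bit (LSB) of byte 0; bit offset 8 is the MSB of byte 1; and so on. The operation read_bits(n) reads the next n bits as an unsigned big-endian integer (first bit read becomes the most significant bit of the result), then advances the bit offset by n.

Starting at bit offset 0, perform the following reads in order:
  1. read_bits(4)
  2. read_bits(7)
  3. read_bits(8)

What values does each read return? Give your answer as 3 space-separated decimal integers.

Answer: 8 96 56

Derivation:
Read 1: bits[0:4] width=4 -> value=8 (bin 1000); offset now 4 = byte 0 bit 4; 20 bits remain
Read 2: bits[4:11] width=7 -> value=96 (bin 1100000); offset now 11 = byte 1 bit 3; 13 bits remain
Read 3: bits[11:19] width=8 -> value=56 (bin 00111000); offset now 19 = byte 2 bit 3; 5 bits remain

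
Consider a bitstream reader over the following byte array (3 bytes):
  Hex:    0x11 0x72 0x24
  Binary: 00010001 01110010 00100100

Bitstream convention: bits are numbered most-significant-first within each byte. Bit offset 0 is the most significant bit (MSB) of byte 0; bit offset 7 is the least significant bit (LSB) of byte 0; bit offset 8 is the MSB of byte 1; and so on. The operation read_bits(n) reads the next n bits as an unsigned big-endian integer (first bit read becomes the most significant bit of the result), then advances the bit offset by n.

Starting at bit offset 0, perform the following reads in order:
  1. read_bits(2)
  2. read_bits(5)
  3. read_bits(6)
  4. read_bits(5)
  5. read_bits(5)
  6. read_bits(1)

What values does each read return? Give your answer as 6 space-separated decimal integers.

Answer: 0 8 46 8 18 0

Derivation:
Read 1: bits[0:2] width=2 -> value=0 (bin 00); offset now 2 = byte 0 bit 2; 22 bits remain
Read 2: bits[2:7] width=5 -> value=8 (bin 01000); offset now 7 = byte 0 bit 7; 17 bits remain
Read 3: bits[7:13] width=6 -> value=46 (bin 101110); offset now 13 = byte 1 bit 5; 11 bits remain
Read 4: bits[13:18] width=5 -> value=8 (bin 01000); offset now 18 = byte 2 bit 2; 6 bits remain
Read 5: bits[18:23] width=5 -> value=18 (bin 10010); offset now 23 = byte 2 bit 7; 1 bits remain
Read 6: bits[23:24] width=1 -> value=0 (bin 0); offset now 24 = byte 3 bit 0; 0 bits remain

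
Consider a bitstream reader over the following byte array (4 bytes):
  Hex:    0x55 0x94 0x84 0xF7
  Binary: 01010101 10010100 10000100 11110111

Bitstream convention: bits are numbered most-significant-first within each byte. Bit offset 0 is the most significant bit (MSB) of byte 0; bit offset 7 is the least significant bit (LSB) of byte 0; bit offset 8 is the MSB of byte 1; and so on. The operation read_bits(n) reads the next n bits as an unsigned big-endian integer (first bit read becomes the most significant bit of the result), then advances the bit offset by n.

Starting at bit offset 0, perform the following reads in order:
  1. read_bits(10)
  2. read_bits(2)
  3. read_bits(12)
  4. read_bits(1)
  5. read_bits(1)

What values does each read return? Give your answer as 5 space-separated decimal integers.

Answer: 342 1 1156 1 1

Derivation:
Read 1: bits[0:10] width=10 -> value=342 (bin 0101010110); offset now 10 = byte 1 bit 2; 22 bits remain
Read 2: bits[10:12] width=2 -> value=1 (bin 01); offset now 12 = byte 1 bit 4; 20 bits remain
Read 3: bits[12:24] width=12 -> value=1156 (bin 010010000100); offset now 24 = byte 3 bit 0; 8 bits remain
Read 4: bits[24:25] width=1 -> value=1 (bin 1); offset now 25 = byte 3 bit 1; 7 bits remain
Read 5: bits[25:26] width=1 -> value=1 (bin 1); offset now 26 = byte 3 bit 2; 6 bits remain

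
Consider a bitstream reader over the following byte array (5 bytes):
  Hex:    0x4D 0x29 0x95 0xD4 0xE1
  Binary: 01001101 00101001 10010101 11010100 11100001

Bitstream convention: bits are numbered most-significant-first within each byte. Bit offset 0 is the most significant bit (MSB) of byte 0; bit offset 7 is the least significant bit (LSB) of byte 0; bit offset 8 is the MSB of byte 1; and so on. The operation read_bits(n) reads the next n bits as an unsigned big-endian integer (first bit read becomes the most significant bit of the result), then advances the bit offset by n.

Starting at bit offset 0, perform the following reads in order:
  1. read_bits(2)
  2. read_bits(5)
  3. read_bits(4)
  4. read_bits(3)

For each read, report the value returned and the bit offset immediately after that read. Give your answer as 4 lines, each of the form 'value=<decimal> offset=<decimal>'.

Read 1: bits[0:2] width=2 -> value=1 (bin 01); offset now 2 = byte 0 bit 2; 38 bits remain
Read 2: bits[2:7] width=5 -> value=6 (bin 00110); offset now 7 = byte 0 bit 7; 33 bits remain
Read 3: bits[7:11] width=4 -> value=9 (bin 1001); offset now 11 = byte 1 bit 3; 29 bits remain
Read 4: bits[11:14] width=3 -> value=2 (bin 010); offset now 14 = byte 1 bit 6; 26 bits remain

Answer: value=1 offset=2
value=6 offset=7
value=9 offset=11
value=2 offset=14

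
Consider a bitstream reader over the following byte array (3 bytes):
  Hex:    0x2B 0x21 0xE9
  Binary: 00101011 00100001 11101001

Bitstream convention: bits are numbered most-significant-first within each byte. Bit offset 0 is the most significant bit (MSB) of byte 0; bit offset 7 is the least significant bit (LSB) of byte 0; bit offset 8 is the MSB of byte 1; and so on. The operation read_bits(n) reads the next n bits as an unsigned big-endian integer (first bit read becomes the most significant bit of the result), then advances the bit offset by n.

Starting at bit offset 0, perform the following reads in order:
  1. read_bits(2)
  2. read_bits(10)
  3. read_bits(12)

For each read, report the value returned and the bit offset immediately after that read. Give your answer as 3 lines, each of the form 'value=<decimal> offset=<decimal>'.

Answer: value=0 offset=2
value=690 offset=12
value=489 offset=24

Derivation:
Read 1: bits[0:2] width=2 -> value=0 (bin 00); offset now 2 = byte 0 bit 2; 22 bits remain
Read 2: bits[2:12] width=10 -> value=690 (bin 1010110010); offset now 12 = byte 1 bit 4; 12 bits remain
Read 3: bits[12:24] width=12 -> value=489 (bin 000111101001); offset now 24 = byte 3 bit 0; 0 bits remain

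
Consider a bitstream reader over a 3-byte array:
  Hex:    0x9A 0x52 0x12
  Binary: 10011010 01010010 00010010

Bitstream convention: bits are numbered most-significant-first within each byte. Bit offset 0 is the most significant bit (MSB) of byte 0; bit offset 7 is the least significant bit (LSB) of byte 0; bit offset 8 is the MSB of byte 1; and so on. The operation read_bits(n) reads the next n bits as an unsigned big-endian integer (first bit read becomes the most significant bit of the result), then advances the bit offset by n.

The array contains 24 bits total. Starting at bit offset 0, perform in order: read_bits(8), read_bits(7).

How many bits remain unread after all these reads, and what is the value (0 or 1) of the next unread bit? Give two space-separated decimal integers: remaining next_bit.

Read 1: bits[0:8] width=8 -> value=154 (bin 10011010); offset now 8 = byte 1 bit 0; 16 bits remain
Read 2: bits[8:15] width=7 -> value=41 (bin 0101001); offset now 15 = byte 1 bit 7; 9 bits remain

Answer: 9 0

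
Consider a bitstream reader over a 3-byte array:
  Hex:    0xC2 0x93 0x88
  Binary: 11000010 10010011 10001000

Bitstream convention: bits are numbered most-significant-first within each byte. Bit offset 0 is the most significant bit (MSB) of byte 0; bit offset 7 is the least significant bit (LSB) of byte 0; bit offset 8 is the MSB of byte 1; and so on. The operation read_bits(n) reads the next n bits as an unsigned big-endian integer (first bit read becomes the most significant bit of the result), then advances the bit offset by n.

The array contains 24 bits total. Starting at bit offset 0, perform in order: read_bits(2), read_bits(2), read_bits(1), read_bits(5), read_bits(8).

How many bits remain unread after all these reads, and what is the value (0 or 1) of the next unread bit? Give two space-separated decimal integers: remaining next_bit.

Answer: 6 0

Derivation:
Read 1: bits[0:2] width=2 -> value=3 (bin 11); offset now 2 = byte 0 bit 2; 22 bits remain
Read 2: bits[2:4] width=2 -> value=0 (bin 00); offset now 4 = byte 0 bit 4; 20 bits remain
Read 3: bits[4:5] width=1 -> value=0 (bin 0); offset now 5 = byte 0 bit 5; 19 bits remain
Read 4: bits[5:10] width=5 -> value=10 (bin 01010); offset now 10 = byte 1 bit 2; 14 bits remain
Read 5: bits[10:18] width=8 -> value=78 (bin 01001110); offset now 18 = byte 2 bit 2; 6 bits remain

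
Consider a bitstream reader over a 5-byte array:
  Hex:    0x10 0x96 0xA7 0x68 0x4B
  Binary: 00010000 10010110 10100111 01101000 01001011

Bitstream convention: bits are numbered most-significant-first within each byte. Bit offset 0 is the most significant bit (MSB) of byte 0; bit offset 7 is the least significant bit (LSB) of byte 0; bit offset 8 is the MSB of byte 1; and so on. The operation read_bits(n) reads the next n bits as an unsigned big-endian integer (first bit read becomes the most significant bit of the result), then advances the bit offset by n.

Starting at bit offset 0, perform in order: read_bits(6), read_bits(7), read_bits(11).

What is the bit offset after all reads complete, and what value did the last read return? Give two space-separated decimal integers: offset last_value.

Read 1: bits[0:6] width=6 -> value=4 (bin 000100); offset now 6 = byte 0 bit 6; 34 bits remain
Read 2: bits[6:13] width=7 -> value=18 (bin 0010010); offset now 13 = byte 1 bit 5; 27 bits remain
Read 3: bits[13:24] width=11 -> value=1703 (bin 11010100111); offset now 24 = byte 3 bit 0; 16 bits remain

Answer: 24 1703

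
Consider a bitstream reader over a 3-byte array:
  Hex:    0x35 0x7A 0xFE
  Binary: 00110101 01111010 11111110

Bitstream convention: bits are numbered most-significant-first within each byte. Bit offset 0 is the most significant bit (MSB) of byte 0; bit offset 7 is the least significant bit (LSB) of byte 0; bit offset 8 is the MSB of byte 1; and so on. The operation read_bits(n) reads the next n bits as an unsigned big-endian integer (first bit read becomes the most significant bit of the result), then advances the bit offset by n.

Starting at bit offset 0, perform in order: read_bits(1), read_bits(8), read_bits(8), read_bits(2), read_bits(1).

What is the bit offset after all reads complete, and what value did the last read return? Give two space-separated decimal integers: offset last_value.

Answer: 20 1

Derivation:
Read 1: bits[0:1] width=1 -> value=0 (bin 0); offset now 1 = byte 0 bit 1; 23 bits remain
Read 2: bits[1:9] width=8 -> value=106 (bin 01101010); offset now 9 = byte 1 bit 1; 15 bits remain
Read 3: bits[9:17] width=8 -> value=245 (bin 11110101); offset now 17 = byte 2 bit 1; 7 bits remain
Read 4: bits[17:19] width=2 -> value=3 (bin 11); offset now 19 = byte 2 bit 3; 5 bits remain
Read 5: bits[19:20] width=1 -> value=1 (bin 1); offset now 20 = byte 2 bit 4; 4 bits remain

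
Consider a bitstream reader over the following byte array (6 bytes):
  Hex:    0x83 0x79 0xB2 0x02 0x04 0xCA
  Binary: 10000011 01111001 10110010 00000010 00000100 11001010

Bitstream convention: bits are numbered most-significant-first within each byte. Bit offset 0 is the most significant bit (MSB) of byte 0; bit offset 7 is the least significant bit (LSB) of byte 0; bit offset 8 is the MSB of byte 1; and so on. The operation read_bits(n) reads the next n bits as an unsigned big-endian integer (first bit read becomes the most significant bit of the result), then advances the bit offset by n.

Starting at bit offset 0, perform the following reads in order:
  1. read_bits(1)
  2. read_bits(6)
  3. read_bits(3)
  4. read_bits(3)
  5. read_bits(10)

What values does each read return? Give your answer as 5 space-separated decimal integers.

Answer: 1 1 5 7 217

Derivation:
Read 1: bits[0:1] width=1 -> value=1 (bin 1); offset now 1 = byte 0 bit 1; 47 bits remain
Read 2: bits[1:7] width=6 -> value=1 (bin 000001); offset now 7 = byte 0 bit 7; 41 bits remain
Read 3: bits[7:10] width=3 -> value=5 (bin 101); offset now 10 = byte 1 bit 2; 38 bits remain
Read 4: bits[10:13] width=3 -> value=7 (bin 111); offset now 13 = byte 1 bit 5; 35 bits remain
Read 5: bits[13:23] width=10 -> value=217 (bin 0011011001); offset now 23 = byte 2 bit 7; 25 bits remain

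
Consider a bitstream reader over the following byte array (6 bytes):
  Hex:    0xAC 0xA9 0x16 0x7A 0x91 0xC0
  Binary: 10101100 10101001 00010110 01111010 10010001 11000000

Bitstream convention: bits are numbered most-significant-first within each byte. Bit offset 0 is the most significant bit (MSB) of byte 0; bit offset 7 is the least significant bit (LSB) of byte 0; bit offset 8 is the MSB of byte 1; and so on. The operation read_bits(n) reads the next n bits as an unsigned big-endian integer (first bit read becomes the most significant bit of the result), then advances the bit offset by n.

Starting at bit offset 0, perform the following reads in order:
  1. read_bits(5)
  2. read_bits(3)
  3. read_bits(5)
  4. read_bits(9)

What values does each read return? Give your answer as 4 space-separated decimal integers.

Read 1: bits[0:5] width=5 -> value=21 (bin 10101); offset now 5 = byte 0 bit 5; 43 bits remain
Read 2: bits[5:8] width=3 -> value=4 (bin 100); offset now 8 = byte 1 bit 0; 40 bits remain
Read 3: bits[8:13] width=5 -> value=21 (bin 10101); offset now 13 = byte 1 bit 5; 35 bits remain
Read 4: bits[13:22] width=9 -> value=69 (bin 001000101); offset now 22 = byte 2 bit 6; 26 bits remain

Answer: 21 4 21 69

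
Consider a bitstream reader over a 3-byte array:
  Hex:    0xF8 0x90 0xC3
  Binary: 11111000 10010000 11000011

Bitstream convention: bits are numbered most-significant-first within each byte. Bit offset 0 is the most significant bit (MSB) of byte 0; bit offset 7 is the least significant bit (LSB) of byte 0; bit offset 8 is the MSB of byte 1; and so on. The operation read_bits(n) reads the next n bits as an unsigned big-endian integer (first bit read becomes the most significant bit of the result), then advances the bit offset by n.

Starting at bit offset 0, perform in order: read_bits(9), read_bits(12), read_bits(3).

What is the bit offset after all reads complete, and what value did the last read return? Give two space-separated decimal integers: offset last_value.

Answer: 24 3

Derivation:
Read 1: bits[0:9] width=9 -> value=497 (bin 111110001); offset now 9 = byte 1 bit 1; 15 bits remain
Read 2: bits[9:21] width=12 -> value=536 (bin 001000011000); offset now 21 = byte 2 bit 5; 3 bits remain
Read 3: bits[21:24] width=3 -> value=3 (bin 011); offset now 24 = byte 3 bit 0; 0 bits remain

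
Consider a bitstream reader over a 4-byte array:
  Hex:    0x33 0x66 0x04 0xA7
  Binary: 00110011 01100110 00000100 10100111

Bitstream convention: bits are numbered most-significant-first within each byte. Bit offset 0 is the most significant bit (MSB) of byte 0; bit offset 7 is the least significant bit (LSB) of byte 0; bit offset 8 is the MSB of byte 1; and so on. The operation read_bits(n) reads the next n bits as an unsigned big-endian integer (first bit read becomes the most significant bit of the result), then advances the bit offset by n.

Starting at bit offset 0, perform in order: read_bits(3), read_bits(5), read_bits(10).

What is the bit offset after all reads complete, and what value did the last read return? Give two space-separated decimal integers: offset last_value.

Answer: 18 408

Derivation:
Read 1: bits[0:3] width=3 -> value=1 (bin 001); offset now 3 = byte 0 bit 3; 29 bits remain
Read 2: bits[3:8] width=5 -> value=19 (bin 10011); offset now 8 = byte 1 bit 0; 24 bits remain
Read 3: bits[8:18] width=10 -> value=408 (bin 0110011000); offset now 18 = byte 2 bit 2; 14 bits remain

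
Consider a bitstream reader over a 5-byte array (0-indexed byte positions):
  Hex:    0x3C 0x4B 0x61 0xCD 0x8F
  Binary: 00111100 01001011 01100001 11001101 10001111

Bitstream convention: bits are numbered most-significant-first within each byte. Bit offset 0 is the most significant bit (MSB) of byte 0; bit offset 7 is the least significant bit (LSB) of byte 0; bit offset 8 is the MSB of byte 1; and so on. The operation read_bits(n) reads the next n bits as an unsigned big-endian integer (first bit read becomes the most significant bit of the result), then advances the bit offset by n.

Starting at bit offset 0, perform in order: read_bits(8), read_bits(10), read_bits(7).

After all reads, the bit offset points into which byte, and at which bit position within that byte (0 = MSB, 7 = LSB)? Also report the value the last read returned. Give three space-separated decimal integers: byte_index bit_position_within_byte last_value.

Read 1: bits[0:8] width=8 -> value=60 (bin 00111100); offset now 8 = byte 1 bit 0; 32 bits remain
Read 2: bits[8:18] width=10 -> value=301 (bin 0100101101); offset now 18 = byte 2 bit 2; 22 bits remain
Read 3: bits[18:25] width=7 -> value=67 (bin 1000011); offset now 25 = byte 3 bit 1; 15 bits remain

Answer: 3 1 67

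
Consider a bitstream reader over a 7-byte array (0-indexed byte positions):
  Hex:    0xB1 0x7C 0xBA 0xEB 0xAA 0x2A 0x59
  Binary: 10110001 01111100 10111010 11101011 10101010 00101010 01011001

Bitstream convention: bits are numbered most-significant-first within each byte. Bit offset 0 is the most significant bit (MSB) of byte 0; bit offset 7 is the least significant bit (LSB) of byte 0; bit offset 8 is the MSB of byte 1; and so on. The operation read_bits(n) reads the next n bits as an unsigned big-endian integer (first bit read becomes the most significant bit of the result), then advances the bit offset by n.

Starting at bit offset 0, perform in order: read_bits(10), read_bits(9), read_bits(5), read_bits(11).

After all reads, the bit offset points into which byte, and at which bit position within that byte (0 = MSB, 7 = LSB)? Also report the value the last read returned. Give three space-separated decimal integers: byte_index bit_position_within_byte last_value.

Read 1: bits[0:10] width=10 -> value=709 (bin 1011000101); offset now 10 = byte 1 bit 2; 46 bits remain
Read 2: bits[10:19] width=9 -> value=485 (bin 111100101); offset now 19 = byte 2 bit 3; 37 bits remain
Read 3: bits[19:24] width=5 -> value=26 (bin 11010); offset now 24 = byte 3 bit 0; 32 bits remain
Read 4: bits[24:35] width=11 -> value=1885 (bin 11101011101); offset now 35 = byte 4 bit 3; 21 bits remain

Answer: 4 3 1885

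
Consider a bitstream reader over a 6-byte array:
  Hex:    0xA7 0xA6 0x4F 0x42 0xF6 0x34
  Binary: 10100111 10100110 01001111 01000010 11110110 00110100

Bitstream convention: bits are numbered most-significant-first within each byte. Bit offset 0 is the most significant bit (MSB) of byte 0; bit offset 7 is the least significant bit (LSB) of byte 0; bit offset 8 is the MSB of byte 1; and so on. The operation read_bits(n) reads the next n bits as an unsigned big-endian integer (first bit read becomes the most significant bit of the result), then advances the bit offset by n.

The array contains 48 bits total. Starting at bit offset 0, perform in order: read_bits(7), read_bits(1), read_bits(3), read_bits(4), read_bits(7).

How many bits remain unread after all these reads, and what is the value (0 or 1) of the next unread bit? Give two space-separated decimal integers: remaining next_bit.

Read 1: bits[0:7] width=7 -> value=83 (bin 1010011); offset now 7 = byte 0 bit 7; 41 bits remain
Read 2: bits[7:8] width=1 -> value=1 (bin 1); offset now 8 = byte 1 bit 0; 40 bits remain
Read 3: bits[8:11] width=3 -> value=5 (bin 101); offset now 11 = byte 1 bit 3; 37 bits remain
Read 4: bits[11:15] width=4 -> value=3 (bin 0011); offset now 15 = byte 1 bit 7; 33 bits remain
Read 5: bits[15:22] width=7 -> value=19 (bin 0010011); offset now 22 = byte 2 bit 6; 26 bits remain

Answer: 26 1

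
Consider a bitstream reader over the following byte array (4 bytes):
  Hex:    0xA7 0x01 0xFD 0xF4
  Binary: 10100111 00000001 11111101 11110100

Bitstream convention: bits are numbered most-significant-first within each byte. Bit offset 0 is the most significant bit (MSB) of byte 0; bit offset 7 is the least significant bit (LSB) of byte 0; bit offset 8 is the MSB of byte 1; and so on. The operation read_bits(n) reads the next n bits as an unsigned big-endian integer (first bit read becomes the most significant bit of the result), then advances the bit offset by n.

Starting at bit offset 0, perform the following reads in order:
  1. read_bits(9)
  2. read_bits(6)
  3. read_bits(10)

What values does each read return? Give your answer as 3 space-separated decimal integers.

Answer: 334 0 1019

Derivation:
Read 1: bits[0:9] width=9 -> value=334 (bin 101001110); offset now 9 = byte 1 bit 1; 23 bits remain
Read 2: bits[9:15] width=6 -> value=0 (bin 000000); offset now 15 = byte 1 bit 7; 17 bits remain
Read 3: bits[15:25] width=10 -> value=1019 (bin 1111111011); offset now 25 = byte 3 bit 1; 7 bits remain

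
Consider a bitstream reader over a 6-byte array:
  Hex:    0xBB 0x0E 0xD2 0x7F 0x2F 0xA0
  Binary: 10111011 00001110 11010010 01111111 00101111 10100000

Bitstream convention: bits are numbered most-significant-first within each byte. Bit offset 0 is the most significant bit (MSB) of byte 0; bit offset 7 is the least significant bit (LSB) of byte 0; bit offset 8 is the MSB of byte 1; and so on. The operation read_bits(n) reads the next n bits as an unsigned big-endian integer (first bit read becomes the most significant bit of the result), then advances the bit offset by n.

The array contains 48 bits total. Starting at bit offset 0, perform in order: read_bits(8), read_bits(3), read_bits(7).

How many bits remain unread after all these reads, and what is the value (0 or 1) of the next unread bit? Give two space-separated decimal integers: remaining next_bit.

Answer: 30 0

Derivation:
Read 1: bits[0:8] width=8 -> value=187 (bin 10111011); offset now 8 = byte 1 bit 0; 40 bits remain
Read 2: bits[8:11] width=3 -> value=0 (bin 000); offset now 11 = byte 1 bit 3; 37 bits remain
Read 3: bits[11:18] width=7 -> value=59 (bin 0111011); offset now 18 = byte 2 bit 2; 30 bits remain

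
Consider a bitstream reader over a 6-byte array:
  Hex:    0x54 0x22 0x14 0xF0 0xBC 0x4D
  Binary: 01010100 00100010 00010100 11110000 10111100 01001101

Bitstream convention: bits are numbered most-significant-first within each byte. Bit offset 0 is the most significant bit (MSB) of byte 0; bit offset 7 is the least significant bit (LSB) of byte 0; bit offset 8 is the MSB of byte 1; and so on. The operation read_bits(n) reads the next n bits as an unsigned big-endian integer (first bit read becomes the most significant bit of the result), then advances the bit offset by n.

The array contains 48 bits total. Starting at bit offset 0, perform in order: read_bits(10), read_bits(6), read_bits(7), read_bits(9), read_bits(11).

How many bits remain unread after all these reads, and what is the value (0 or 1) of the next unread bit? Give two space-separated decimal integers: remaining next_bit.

Read 1: bits[0:10] width=10 -> value=336 (bin 0101010000); offset now 10 = byte 1 bit 2; 38 bits remain
Read 2: bits[10:16] width=6 -> value=34 (bin 100010); offset now 16 = byte 2 bit 0; 32 bits remain
Read 3: bits[16:23] width=7 -> value=10 (bin 0001010); offset now 23 = byte 2 bit 7; 25 bits remain
Read 4: bits[23:32] width=9 -> value=240 (bin 011110000); offset now 32 = byte 4 bit 0; 16 bits remain
Read 5: bits[32:43] width=11 -> value=1506 (bin 10111100010); offset now 43 = byte 5 bit 3; 5 bits remain

Answer: 5 0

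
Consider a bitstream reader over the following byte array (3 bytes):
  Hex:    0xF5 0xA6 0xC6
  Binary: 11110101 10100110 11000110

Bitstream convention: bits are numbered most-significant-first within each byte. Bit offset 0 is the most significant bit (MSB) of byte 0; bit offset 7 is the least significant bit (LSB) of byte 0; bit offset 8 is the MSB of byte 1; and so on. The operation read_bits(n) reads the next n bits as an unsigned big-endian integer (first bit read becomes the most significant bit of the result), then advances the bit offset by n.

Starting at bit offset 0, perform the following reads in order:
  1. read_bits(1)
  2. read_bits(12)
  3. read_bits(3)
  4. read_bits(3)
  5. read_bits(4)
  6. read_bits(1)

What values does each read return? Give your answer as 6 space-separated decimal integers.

Answer: 1 3764 6 6 3 0

Derivation:
Read 1: bits[0:1] width=1 -> value=1 (bin 1); offset now 1 = byte 0 bit 1; 23 bits remain
Read 2: bits[1:13] width=12 -> value=3764 (bin 111010110100); offset now 13 = byte 1 bit 5; 11 bits remain
Read 3: bits[13:16] width=3 -> value=6 (bin 110); offset now 16 = byte 2 bit 0; 8 bits remain
Read 4: bits[16:19] width=3 -> value=6 (bin 110); offset now 19 = byte 2 bit 3; 5 bits remain
Read 5: bits[19:23] width=4 -> value=3 (bin 0011); offset now 23 = byte 2 bit 7; 1 bits remain
Read 6: bits[23:24] width=1 -> value=0 (bin 0); offset now 24 = byte 3 bit 0; 0 bits remain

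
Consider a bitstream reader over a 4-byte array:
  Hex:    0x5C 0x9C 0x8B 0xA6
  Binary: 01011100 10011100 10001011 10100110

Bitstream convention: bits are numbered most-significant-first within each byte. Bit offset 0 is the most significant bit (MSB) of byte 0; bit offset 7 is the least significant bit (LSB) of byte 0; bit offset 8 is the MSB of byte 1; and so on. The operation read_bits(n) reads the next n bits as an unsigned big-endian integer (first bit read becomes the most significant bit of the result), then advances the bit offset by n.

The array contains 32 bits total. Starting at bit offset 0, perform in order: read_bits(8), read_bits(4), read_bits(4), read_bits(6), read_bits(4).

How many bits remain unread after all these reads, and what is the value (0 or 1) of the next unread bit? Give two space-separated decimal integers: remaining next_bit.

Read 1: bits[0:8] width=8 -> value=92 (bin 01011100); offset now 8 = byte 1 bit 0; 24 bits remain
Read 2: bits[8:12] width=4 -> value=9 (bin 1001); offset now 12 = byte 1 bit 4; 20 bits remain
Read 3: bits[12:16] width=4 -> value=12 (bin 1100); offset now 16 = byte 2 bit 0; 16 bits remain
Read 4: bits[16:22] width=6 -> value=34 (bin 100010); offset now 22 = byte 2 bit 6; 10 bits remain
Read 5: bits[22:26] width=4 -> value=14 (bin 1110); offset now 26 = byte 3 bit 2; 6 bits remain

Answer: 6 1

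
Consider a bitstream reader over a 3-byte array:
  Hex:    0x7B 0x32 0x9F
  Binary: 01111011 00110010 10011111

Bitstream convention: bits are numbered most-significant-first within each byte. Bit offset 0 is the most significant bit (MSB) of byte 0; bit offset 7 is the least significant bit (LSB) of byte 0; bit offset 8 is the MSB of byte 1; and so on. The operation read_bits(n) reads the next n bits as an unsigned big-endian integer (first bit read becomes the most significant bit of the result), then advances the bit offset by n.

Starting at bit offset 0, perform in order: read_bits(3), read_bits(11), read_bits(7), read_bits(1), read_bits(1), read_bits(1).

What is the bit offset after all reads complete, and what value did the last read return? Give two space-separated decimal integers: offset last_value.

Read 1: bits[0:3] width=3 -> value=3 (bin 011); offset now 3 = byte 0 bit 3; 21 bits remain
Read 2: bits[3:14] width=11 -> value=1740 (bin 11011001100); offset now 14 = byte 1 bit 6; 10 bits remain
Read 3: bits[14:21] width=7 -> value=83 (bin 1010011); offset now 21 = byte 2 bit 5; 3 bits remain
Read 4: bits[21:22] width=1 -> value=1 (bin 1); offset now 22 = byte 2 bit 6; 2 bits remain
Read 5: bits[22:23] width=1 -> value=1 (bin 1); offset now 23 = byte 2 bit 7; 1 bits remain
Read 6: bits[23:24] width=1 -> value=1 (bin 1); offset now 24 = byte 3 bit 0; 0 bits remain

Answer: 24 1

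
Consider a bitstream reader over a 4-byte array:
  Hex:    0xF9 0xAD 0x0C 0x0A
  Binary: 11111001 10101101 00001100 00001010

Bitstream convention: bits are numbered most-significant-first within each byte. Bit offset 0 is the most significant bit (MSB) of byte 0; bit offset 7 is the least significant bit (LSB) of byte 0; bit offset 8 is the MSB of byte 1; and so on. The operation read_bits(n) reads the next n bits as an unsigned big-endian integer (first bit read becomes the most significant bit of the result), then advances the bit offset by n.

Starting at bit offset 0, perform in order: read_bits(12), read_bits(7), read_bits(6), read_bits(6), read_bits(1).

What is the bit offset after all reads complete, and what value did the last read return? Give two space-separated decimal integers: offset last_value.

Read 1: bits[0:12] width=12 -> value=3994 (bin 111110011010); offset now 12 = byte 1 bit 4; 20 bits remain
Read 2: bits[12:19] width=7 -> value=104 (bin 1101000); offset now 19 = byte 2 bit 3; 13 bits remain
Read 3: bits[19:25] width=6 -> value=24 (bin 011000); offset now 25 = byte 3 bit 1; 7 bits remain
Read 4: bits[25:31] width=6 -> value=5 (bin 000101); offset now 31 = byte 3 bit 7; 1 bits remain
Read 5: bits[31:32] width=1 -> value=0 (bin 0); offset now 32 = byte 4 bit 0; 0 bits remain

Answer: 32 0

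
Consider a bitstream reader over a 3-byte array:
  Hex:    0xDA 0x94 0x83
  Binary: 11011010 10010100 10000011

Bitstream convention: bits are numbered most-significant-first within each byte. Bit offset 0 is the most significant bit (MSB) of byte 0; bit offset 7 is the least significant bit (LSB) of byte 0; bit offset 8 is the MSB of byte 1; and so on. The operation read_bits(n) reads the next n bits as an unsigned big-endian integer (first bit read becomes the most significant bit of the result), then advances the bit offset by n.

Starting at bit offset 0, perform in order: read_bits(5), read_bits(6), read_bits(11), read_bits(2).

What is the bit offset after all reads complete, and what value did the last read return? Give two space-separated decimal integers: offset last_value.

Read 1: bits[0:5] width=5 -> value=27 (bin 11011); offset now 5 = byte 0 bit 5; 19 bits remain
Read 2: bits[5:11] width=6 -> value=20 (bin 010100); offset now 11 = byte 1 bit 3; 13 bits remain
Read 3: bits[11:22] width=11 -> value=1312 (bin 10100100000); offset now 22 = byte 2 bit 6; 2 bits remain
Read 4: bits[22:24] width=2 -> value=3 (bin 11); offset now 24 = byte 3 bit 0; 0 bits remain

Answer: 24 3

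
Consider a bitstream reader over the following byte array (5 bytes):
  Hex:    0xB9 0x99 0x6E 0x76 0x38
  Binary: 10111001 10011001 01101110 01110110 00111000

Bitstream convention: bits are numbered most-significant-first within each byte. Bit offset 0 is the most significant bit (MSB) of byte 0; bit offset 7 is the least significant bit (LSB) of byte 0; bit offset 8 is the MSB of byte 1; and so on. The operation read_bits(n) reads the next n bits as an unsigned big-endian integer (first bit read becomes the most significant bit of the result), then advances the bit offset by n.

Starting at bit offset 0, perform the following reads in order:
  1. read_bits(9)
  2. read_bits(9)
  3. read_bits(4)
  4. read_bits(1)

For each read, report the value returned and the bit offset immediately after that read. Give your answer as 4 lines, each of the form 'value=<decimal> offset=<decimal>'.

Answer: value=371 offset=9
value=101 offset=18
value=11 offset=22
value=1 offset=23

Derivation:
Read 1: bits[0:9] width=9 -> value=371 (bin 101110011); offset now 9 = byte 1 bit 1; 31 bits remain
Read 2: bits[9:18] width=9 -> value=101 (bin 001100101); offset now 18 = byte 2 bit 2; 22 bits remain
Read 3: bits[18:22] width=4 -> value=11 (bin 1011); offset now 22 = byte 2 bit 6; 18 bits remain
Read 4: bits[22:23] width=1 -> value=1 (bin 1); offset now 23 = byte 2 bit 7; 17 bits remain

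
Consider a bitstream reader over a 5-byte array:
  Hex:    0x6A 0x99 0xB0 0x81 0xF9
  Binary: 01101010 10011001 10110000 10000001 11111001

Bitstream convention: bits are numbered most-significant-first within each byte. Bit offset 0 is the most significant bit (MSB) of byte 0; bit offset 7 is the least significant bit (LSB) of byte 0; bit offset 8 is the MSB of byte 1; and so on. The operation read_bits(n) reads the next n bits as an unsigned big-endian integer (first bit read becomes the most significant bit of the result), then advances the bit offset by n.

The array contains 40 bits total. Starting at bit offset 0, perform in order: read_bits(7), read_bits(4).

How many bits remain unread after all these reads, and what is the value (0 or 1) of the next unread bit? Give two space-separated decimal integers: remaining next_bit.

Read 1: bits[0:7] width=7 -> value=53 (bin 0110101); offset now 7 = byte 0 bit 7; 33 bits remain
Read 2: bits[7:11] width=4 -> value=4 (bin 0100); offset now 11 = byte 1 bit 3; 29 bits remain

Answer: 29 1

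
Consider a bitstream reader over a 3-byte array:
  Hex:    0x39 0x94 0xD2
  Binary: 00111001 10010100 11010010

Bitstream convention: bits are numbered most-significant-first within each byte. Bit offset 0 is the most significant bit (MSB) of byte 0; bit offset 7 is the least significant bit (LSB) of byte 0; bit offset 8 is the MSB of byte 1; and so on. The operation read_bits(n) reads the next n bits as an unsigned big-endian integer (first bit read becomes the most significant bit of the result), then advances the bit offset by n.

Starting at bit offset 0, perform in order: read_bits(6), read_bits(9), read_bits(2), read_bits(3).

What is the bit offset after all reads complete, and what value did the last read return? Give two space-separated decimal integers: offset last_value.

Read 1: bits[0:6] width=6 -> value=14 (bin 001110); offset now 6 = byte 0 bit 6; 18 bits remain
Read 2: bits[6:15] width=9 -> value=202 (bin 011001010); offset now 15 = byte 1 bit 7; 9 bits remain
Read 3: bits[15:17] width=2 -> value=1 (bin 01); offset now 17 = byte 2 bit 1; 7 bits remain
Read 4: bits[17:20] width=3 -> value=5 (bin 101); offset now 20 = byte 2 bit 4; 4 bits remain

Answer: 20 5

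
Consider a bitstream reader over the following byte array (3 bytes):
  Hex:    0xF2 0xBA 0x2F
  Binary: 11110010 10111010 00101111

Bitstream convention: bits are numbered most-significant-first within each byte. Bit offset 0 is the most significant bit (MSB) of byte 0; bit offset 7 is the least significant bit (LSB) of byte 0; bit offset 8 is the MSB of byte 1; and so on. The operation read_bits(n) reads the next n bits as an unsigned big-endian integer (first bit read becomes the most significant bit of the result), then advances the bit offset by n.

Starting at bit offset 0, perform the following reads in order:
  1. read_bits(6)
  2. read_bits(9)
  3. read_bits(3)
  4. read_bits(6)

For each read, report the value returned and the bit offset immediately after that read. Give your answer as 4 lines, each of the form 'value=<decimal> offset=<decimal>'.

Read 1: bits[0:6] width=6 -> value=60 (bin 111100); offset now 6 = byte 0 bit 6; 18 bits remain
Read 2: bits[6:15] width=9 -> value=349 (bin 101011101); offset now 15 = byte 1 bit 7; 9 bits remain
Read 3: bits[15:18] width=3 -> value=0 (bin 000); offset now 18 = byte 2 bit 2; 6 bits remain
Read 4: bits[18:24] width=6 -> value=47 (bin 101111); offset now 24 = byte 3 bit 0; 0 bits remain

Answer: value=60 offset=6
value=349 offset=15
value=0 offset=18
value=47 offset=24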